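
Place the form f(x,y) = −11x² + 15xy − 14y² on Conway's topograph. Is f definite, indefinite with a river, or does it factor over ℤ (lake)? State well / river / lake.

D = b²−4ac = 15² − 4·(-11)·(-14) = -391
D < 0 ⇒ definite ⇒ every region one sign ⇒ single well

well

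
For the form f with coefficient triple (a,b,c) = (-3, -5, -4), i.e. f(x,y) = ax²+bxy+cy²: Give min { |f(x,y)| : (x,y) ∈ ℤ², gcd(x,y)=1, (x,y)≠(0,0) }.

translate: b→-1 (≡5 mod 6), so (3,5,4)→(3,-1,2)
flip: (3,-1,2)→(2,1,3)
reduced (well bottom): (2,1,3) with a≤c, −a<b≤a
well minimum |f| = |-2| = 2 (negative-definite)

2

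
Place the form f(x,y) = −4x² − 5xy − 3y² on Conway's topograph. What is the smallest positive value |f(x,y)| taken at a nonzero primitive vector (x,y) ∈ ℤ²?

translate: b→-3 (≡5 mod 8), so (4,5,3)→(4,-3,2)
flip: (4,-3,2)→(2,3,4)
translate: b→-1 (≡3 mod 4), so (2,3,4)→(2,-1,3)
reduced (well bottom): (2,-1,3) with a≤c, −a<b≤a
well minimum |f| = |-2| = 2 (negative-definite)

2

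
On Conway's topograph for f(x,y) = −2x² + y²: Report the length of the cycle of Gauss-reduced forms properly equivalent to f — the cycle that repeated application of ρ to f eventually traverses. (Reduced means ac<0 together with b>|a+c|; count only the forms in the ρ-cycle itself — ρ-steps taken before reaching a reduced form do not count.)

D = 8, ⌊√D⌋ = 2
descent: ρ → (1,2,-1)  [lands on river]
river: ρ → (-1,2,1)
ρ-cycle length = 2 (tail of 1 descent step not counted)

2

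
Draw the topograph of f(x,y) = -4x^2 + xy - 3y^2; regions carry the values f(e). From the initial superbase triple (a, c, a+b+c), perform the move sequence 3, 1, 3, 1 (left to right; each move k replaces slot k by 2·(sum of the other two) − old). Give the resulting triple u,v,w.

start (-4,-3,-6) = (f(1,0),f(0,1),f(1,1))
replace slot 3: 2·((-4)+(-3)) − (-6) = -8 → (-4,-3,-8)
replace slot 1: 2·((-3)+(-8)) − (-4) = -18 → (-18,-3,-8)
replace slot 3: 2·((-18)+(-3)) − (-8) = -34 → (-18,-3,-34)
replace slot 1: 2·((-3)+(-34)) − (-18) = -56 → (-56,-3,-34)

-56,-3,-34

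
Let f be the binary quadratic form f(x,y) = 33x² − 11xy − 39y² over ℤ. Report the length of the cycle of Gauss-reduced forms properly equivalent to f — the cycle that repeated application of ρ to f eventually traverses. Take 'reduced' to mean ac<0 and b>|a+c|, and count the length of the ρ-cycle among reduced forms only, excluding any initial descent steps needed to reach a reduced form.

D = 5269, ⌊√D⌋ = 72
descent: ρ → (-39,11,33)  [lands on river]
river: ρ → (33,55,-17)
river: ρ → (-17,47,45)
river: ρ → (45,43,-19)
river: ρ → (-19,71,3)
river: ρ → (3,67,-65)
river: ρ → (-65,63,5)
river: ρ → (5,67,-39)
ρ-cycle length = 8 (tail of 1 descent step not counted)

8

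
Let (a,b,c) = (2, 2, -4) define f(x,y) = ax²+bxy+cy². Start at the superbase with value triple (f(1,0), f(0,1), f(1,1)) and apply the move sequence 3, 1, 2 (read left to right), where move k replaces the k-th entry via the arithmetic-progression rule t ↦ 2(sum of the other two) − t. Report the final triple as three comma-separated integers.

start (2,-4,0) = (f(1,0),f(0,1),f(1,1))
replace slot 3: 2·(2+(-4)) − 0 = -4 → (2,-4,-4)
replace slot 1: 2·((-4)+(-4)) − 2 = -18 → (-18,-4,-4)
replace slot 2: 2·((-18)+(-4)) − (-4) = -40 → (-18,-40,-4)

-18,-40,-4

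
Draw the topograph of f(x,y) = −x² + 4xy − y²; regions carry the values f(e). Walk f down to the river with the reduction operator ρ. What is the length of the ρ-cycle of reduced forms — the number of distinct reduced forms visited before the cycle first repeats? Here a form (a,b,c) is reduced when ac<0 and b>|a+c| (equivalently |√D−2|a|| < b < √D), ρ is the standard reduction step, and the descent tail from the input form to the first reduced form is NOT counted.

D = 12, ⌊√D⌋ = 3
descent: ρ → (-1,2,2)  [lands on river]
river: ρ → (2,2,-1)
ρ-cycle length = 2 (tail of 1 descent step not counted)

2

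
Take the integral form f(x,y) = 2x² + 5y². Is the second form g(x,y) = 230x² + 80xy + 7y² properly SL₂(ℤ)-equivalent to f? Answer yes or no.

D₁ = -40, D₂ = -40
f: reduced (well bottom): (2,0,5) with a≤c, −a<b≤a
g: flip: (230,80,7)→(7,-80,230)
g: translate: b→4 (≡-80 mod 14), so (7,-80,230)→(7,4,2)
g: flip: (7,4,2)→(2,-4,7)
g: translate: b→0 (≡-4 mod 4), so (2,-4,7)→(2,0,5)
g: reduced (well bottom): (2,0,5) with a≤c, −a<b≤a
reduced forms (2, 0, 5) vs (2, 0, 5) ⇒ equivalent

yes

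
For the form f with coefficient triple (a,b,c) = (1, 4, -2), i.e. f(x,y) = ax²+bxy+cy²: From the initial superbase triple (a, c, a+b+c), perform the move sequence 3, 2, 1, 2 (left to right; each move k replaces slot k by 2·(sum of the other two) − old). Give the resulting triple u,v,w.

start (1,-2,3) = (f(1,0),f(0,1),f(1,1))
replace slot 3: 2·(1+(-2)) − 3 = -5 → (1,-2,-5)
replace slot 2: 2·(1+(-5)) − (-2) = -6 → (1,-6,-5)
replace slot 1: 2·((-6)+(-5)) − 1 = -23 → (-23,-6,-5)
replace slot 2: 2·((-23)+(-5)) − (-6) = -50 → (-23,-50,-5)

-23,-50,-5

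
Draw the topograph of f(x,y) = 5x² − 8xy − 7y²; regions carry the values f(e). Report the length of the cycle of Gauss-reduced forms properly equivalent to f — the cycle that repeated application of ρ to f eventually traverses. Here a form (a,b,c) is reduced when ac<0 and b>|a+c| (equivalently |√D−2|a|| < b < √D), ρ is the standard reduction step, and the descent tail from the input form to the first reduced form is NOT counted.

D = 204, ⌊√D⌋ = 14
descent: ρ → (-7,8,5)  [lands on river]
river: ρ → (5,12,-3)
river: ρ → (-3,12,5)
river: ρ → (5,8,-7)
river: ρ → (-7,6,6)
river: ρ → (6,6,-7)
ρ-cycle length = 6 (tail of 1 descent step not counted)

6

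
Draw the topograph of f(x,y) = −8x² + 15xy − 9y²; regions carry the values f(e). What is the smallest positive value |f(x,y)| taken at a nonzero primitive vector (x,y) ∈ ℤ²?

translate: b→1 (≡-15 mod 16), so (8,-15,9)→(8,1,2)
flip: (8,1,2)→(2,-1,8)
reduced (well bottom): (2,-1,8) with a≤c, −a<b≤a
well minimum |f| = |-2| = 2 (negative-definite)

2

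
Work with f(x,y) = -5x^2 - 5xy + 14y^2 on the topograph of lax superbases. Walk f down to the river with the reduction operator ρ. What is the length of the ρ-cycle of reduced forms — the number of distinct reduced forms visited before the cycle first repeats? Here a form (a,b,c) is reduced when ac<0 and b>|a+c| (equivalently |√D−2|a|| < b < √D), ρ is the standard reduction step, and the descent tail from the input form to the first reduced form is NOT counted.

D = 305, ⌊√D⌋ = 17
descent: ρ → (14,5,-5)
descent: ρ → (-5,15,4)  [lands on river]
river: ρ → (4,17,-1)
river: ρ → (-1,17,4)
river: ρ → (4,15,-5)
ρ-cycle length = 4 (tail of 2 descent steps not counted)

4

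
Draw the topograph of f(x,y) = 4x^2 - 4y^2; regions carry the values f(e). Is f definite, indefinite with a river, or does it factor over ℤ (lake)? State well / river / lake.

D = b²−4ac = 0² − 4·4·(-4) = 64
D = 8² is a perfect square ⇒ form factors over ℤ ⇒ lakes

lake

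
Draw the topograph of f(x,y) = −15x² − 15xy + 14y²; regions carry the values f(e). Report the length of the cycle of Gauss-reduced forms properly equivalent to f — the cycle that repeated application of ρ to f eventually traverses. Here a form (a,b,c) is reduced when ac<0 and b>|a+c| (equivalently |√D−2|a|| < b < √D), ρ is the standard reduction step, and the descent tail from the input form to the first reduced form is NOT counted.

D = 1065, ⌊√D⌋ = 32
descent: ρ → (14,15,-15)  [lands on river]
river: ρ → (-15,15,14)
river: ρ → (14,13,-16)
river: ρ → (-16,19,11)
river: ρ → (11,25,-10)
river: ρ → (-10,15,21)
river: ρ → (21,27,-4)
river: ρ → (-4,29,14)
river: ρ → (14,27,-6)
river: ρ → (-6,21,26)
river: ρ → (26,31,-1)
river: ρ → (-1,31,26)
river: ρ → (26,21,-6)
river: ρ → (-6,27,14)
river: ρ → (14,29,-4)
river: ρ → (-4,27,21)
river: ρ → (21,15,-10)
river: ρ → (-10,25,11)
river: ρ → (11,19,-16)
river: ρ → (-16,13,14)
ρ-cycle length = 20 (tail of 1 descent step not counted)

20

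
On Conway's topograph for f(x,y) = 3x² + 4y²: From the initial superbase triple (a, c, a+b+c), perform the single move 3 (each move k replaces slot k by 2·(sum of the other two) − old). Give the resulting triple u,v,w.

start (3,4,7) = (f(1,0),f(0,1),f(1,1))
replace slot 3: 2·(3+4) − 7 = 7 → (3,4,7)

3,4,7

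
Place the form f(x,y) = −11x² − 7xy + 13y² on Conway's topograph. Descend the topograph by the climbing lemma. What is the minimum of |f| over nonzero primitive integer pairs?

descent: ρ → (13,7,-11)  [lands on river]
river: ρ → (-11,15,9)
river: ρ → (9,21,-5)
river: ρ → (-5,19,13)
closes: descent 1, river 4
min |a| on river = 5

5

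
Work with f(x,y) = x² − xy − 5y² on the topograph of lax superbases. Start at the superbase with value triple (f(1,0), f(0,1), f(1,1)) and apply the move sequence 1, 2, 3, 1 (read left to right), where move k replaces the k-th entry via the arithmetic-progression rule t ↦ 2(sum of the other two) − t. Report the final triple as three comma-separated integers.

start (1,-5,-5) = (f(1,0),f(0,1),f(1,1))
replace slot 1: 2·((-5)+(-5)) − 1 = -21 → (-21,-5,-5)
replace slot 2: 2·((-21)+(-5)) − (-5) = -47 → (-21,-47,-5)
replace slot 3: 2·((-21)+(-47)) − (-5) = -131 → (-21,-47,-131)
replace slot 1: 2·((-47)+(-131)) − (-21) = -335 → (-335,-47,-131)

-335,-47,-131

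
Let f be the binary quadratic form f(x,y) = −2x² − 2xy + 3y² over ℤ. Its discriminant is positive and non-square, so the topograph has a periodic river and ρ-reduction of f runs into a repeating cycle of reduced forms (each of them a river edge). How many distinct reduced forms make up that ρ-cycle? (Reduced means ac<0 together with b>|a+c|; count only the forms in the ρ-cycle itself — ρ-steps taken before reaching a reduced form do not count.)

D = 28, ⌊√D⌋ = 5
descent: ρ → (3,2,-2)  [lands on river]
river: ρ → (-2,2,3)
river: ρ → (3,4,-1)
river: ρ → (-1,4,3)
ρ-cycle length = 4 (tail of 1 descent step not counted)

4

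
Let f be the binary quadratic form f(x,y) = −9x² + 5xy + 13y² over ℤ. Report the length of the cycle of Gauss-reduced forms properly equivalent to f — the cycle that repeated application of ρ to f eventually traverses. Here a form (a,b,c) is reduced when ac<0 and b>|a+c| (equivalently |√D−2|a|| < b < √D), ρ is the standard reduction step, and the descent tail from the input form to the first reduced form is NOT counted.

D = 493, ⌊√D⌋ = 22
river: ρ → (13,21,-1)
river: ρ → (-1,21,13)
river: ρ → (13,5,-9)
river: ρ → (-9,13,9)
river: ρ → (9,5,-13)
river: ρ → (-13,21,1)
river: ρ → (1,21,-13)
river: ρ → (-13,5,9)
river: ρ → (9,13,-9)
river: ρ → (-9,5,13)
ρ-cycle length = 10 (tail of 0 descent steps not counted)

10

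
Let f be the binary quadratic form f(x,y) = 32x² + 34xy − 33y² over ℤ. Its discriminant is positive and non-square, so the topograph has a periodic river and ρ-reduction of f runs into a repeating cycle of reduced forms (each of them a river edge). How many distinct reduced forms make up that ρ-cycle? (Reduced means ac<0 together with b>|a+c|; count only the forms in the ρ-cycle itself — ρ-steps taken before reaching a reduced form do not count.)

D = 5380, ⌊√D⌋ = 73
river: ρ → (-33,32,33)
river: ρ → (33,34,-32)
river: ρ → (-32,30,35)
river: ρ → (35,40,-27)
river: ρ → (-27,68,7)
river: ρ → (7,72,-7)
river: ρ → (-7,68,27)
river: ρ → (27,40,-35)
river: ρ → (-35,30,32)
river: ρ → (32,34,-33)
ρ-cycle length = 10 (tail of 0 descent steps not counted)

10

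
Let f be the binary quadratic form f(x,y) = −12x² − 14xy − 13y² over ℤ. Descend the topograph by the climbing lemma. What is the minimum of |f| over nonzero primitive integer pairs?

translate: b→-10 (≡14 mod 24), so (12,14,13)→(12,-10,11)
flip: (12,-10,11)→(11,10,12)
reduced (well bottom): (11,10,12) with a≤c, −a<b≤a
well minimum |f| = |-11| = 11 (negative-definite)

11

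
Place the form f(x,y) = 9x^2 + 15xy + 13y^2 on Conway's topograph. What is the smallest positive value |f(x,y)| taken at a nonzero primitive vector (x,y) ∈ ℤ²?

translate: b→-3 (≡15 mod 18), so (9,15,13)→(9,-3,7)
flip: (9,-3,7)→(7,3,9)
reduced (well bottom): (7,3,9) with a≤c, −a<b≤a
well minimum = a = 7

7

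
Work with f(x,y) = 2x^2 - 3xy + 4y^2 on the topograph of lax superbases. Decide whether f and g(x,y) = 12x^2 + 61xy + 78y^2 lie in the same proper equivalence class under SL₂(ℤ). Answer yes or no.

D₁ = -23, D₂ = -23
f: translate: b→1 (≡-3 mod 4), so (2,-3,4)→(2,1,3)
f: reduced (well bottom): (2,1,3) with a≤c, −a<b≤a
g: translate: b→-11 (≡61 mod 24), so (12,61,78)→(12,-11,3)
g: flip: (12,-11,3)→(3,11,12)
g: translate: b→-1 (≡11 mod 6), so (3,11,12)→(3,-1,2)
g: flip: (3,-1,2)→(2,1,3)
g: reduced (well bottom): (2,1,3) with a≤c, −a<b≤a
reduced forms (2, 1, 3) vs (2, 1, 3) ⇒ equivalent

yes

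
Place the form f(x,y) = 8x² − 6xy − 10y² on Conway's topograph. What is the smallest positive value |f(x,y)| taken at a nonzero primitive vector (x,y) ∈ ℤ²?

descent: ρ → (-10,6,8)  [lands on river]
river: ρ → (8,10,-8)
river: ρ → (-8,6,10)
river: ρ → (10,14,-4)
river: ρ → (-4,18,2)
river: ρ → (2,18,-4)
river: ρ → (-4,14,10)
river: ρ → (10,6,-8)
river: ρ → (-8,10,8)
river: ρ → (8,6,-10)
river: ρ → (-10,14,4)
river: ρ → (4,18,-2)
river: ρ → (-2,18,4)
river: ρ → (4,14,-10)
closes: descent 1, river 14
min |a| on river = 2

2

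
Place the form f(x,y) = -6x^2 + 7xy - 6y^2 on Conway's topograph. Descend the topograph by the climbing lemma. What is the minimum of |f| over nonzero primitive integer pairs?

translate: b→5 (≡-7 mod 12), so (6,-7,6)→(6,5,5)
flip: (6,5,5)→(5,-5,6)
translate: b→5 (≡-5 mod 10), so (5,-5,6)→(5,5,6)
reduced (well bottom): (5,5,6) with a≤c, −a<b≤a
well minimum |f| = |-5| = 5 (negative-definite)

5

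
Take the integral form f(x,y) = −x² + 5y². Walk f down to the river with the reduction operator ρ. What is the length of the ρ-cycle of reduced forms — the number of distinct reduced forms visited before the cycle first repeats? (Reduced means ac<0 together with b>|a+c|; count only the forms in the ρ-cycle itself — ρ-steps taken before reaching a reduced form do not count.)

D = 20, ⌊√D⌋ = 4
descent: ρ → (5,0,-1)
descent: ρ → (-1,4,1)  [lands on river]
river: ρ → (1,4,-1)
ρ-cycle length = 2 (tail of 2 descent steps not counted)

2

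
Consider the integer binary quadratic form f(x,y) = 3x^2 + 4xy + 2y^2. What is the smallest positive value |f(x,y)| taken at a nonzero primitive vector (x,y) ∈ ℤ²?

translate: b→-2 (≡4 mod 6), so (3,4,2)→(3,-2,1)
flip: (3,-2,1)→(1,2,3)
translate: b→0 (≡2 mod 2), so (1,2,3)→(1,0,2)
reduced (well bottom): (1,0,2) with a≤c, −a<b≤a
well minimum = a = 1

1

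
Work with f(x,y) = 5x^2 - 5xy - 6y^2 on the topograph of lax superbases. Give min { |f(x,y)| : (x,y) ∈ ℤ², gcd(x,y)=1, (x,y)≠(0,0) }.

descent: ρ → (-6,5,5)  [lands on river]
river: ρ → (5,5,-6)
river: ρ → (-6,7,4)
river: ρ → (4,9,-4)
river: ρ → (-4,7,6)
river: ρ → (6,5,-5)
river: ρ → (-5,5,6)
river: ρ → (6,7,-4)
river: ρ → (-4,9,4)
river: ρ → (4,7,-6)
closes: descent 1, river 10
min |a| on river = 4

4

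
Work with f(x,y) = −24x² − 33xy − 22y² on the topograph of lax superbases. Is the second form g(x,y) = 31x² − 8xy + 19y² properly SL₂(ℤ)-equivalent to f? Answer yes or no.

D₁ = -1023, D₂ = -2292
discriminants differ ⇒ not SL₂(ℤ)-equivalent

no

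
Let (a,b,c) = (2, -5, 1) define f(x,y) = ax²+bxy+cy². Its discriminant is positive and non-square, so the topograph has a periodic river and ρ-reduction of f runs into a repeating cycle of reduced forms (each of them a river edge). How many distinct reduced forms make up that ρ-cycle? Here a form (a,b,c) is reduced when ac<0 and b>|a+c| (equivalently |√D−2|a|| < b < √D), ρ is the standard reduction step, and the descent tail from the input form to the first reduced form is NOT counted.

D = 17, ⌊√D⌋ = 4
descent: ρ → (1,3,-2)  [lands on river]
river: ρ → (-2,1,2)
river: ρ → (2,3,-1)
river: ρ → (-1,3,2)
river: ρ → (2,1,-2)
river: ρ → (-2,3,1)
ρ-cycle length = 6 (tail of 1 descent step not counted)

6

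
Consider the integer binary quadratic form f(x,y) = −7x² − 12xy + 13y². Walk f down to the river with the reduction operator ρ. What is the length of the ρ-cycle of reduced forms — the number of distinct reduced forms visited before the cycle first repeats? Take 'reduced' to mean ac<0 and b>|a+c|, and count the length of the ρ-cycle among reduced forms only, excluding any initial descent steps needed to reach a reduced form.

D = 508, ⌊√D⌋ = 22
descent: ρ → (13,12,-7)  [lands on river]
river: ρ → (-7,16,9)
river: ρ → (9,20,-3)
river: ρ → (-3,22,2)
river: ρ → (2,22,-3)
river: ρ → (-3,20,9)
river: ρ → (9,16,-7)
river: ρ → (-7,12,13)
river: ρ → (13,14,-6)
river: ρ → (-6,22,1)
river: ρ → (1,22,-6)
river: ρ → (-6,14,13)
ρ-cycle length = 12 (tail of 1 descent step not counted)

12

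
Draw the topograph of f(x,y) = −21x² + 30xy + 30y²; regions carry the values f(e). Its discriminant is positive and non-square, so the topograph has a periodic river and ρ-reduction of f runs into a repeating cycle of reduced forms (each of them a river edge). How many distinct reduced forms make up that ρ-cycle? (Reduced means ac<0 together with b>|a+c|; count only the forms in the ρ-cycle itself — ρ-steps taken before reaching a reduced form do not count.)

D = 3420, ⌊√D⌋ = 58
river: ρ → (30,30,-21)
river: ρ → (-21,54,6)
river: ρ → (6,54,-21)
river: ρ → (-21,30,30)
ρ-cycle length = 4 (tail of 0 descent steps not counted)

4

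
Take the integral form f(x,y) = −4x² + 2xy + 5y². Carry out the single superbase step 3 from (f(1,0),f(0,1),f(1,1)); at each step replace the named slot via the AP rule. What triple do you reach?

start (-4,5,3) = (f(1,0),f(0,1),f(1,1))
replace slot 3: 2·((-4)+5) − 3 = -1 → (-4,5,-1)

-4,5,-1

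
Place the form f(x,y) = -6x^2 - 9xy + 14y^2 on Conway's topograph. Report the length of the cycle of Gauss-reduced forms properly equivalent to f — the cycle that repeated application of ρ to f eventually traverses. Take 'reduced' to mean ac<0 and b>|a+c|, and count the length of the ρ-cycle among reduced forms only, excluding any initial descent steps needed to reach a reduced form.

D = 417, ⌊√D⌋ = 20
descent: ρ → (14,9,-6)  [lands on river]
river: ρ → (-6,15,8)
river: ρ → (8,17,-4)
river: ρ → (-4,15,12)
river: ρ → (12,9,-7)
river: ρ → (-7,19,2)
river: ρ → (2,17,-16)
river: ρ → (-16,15,3)
river: ρ → (3,15,-16)
river: ρ → (-16,17,2)
river: ρ → (2,19,-7)
river: ρ → (-7,9,12)
river: ρ → (12,15,-4)
river: ρ → (-4,17,8)
river: ρ → (8,15,-6)
river: ρ → (-6,9,14)
river: ρ → (14,19,-1)
river: ρ → (-1,19,14)
ρ-cycle length = 18 (tail of 1 descent step not counted)

18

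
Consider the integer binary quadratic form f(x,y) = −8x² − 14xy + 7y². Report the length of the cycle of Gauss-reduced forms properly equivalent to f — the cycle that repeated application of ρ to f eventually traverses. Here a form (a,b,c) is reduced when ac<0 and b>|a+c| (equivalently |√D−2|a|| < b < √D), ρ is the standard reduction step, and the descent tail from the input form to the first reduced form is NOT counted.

D = 420, ⌊√D⌋ = 20
descent: ρ → (7,14,-8)  [lands on river]
river: ρ → (-8,18,3)
river: ρ → (3,18,-8)
river: ρ → (-8,14,7)
ρ-cycle length = 4 (tail of 1 descent step not counted)

4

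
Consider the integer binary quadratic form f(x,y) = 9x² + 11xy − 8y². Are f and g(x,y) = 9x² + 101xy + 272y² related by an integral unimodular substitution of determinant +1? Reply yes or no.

D₁ = 409, D₂ = 409
river cycle of f (length 54): (-8, 5, 12), (12, 19, -1), (-1, 19, 12), (12, 5, -8), (-8, 11, 9), (9, 7, -10), (-10, 13, 6), (6, 11, -12), (-12, 13, 5), (5, 17, -6), … (44 more)
river cycle of g (length 54): (9, 11, -8), (-8, 5, 12), (12, 19, -1), (-1, 19, 12), (12, 5, -8), (-8, 11, 9), (9, 7, -10), (-10, 13, 6), (6, 11, -12), (-12, 13, 5), … (44 more)
cycles coincide ⇒ equivalent

yes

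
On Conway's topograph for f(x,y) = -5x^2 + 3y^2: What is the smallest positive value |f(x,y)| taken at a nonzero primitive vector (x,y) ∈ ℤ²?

descent: ρ → (3,6,-2)  [lands on river]
river: ρ → (-2,6,3)
closes: descent 1, river 2
min |a| on river = 2

2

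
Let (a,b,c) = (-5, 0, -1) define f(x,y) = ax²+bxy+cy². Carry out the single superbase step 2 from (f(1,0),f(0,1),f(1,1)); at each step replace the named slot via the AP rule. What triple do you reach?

start (-5,-1,-6) = (f(1,0),f(0,1),f(1,1))
replace slot 2: 2·((-5)+(-6)) − (-1) = -21 → (-5,-21,-6)

-5,-21,-6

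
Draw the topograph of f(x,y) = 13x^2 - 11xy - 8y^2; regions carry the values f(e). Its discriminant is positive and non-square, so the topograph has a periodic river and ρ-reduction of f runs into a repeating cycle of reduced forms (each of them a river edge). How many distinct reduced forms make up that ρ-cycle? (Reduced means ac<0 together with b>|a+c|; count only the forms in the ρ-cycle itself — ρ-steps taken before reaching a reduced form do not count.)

D = 537, ⌊√D⌋ = 23
descent: ρ → (-8,11,13)  [lands on river]
river: ρ → (13,15,-6)
river: ρ → (-6,21,4)
river: ρ → (4,19,-11)
river: ρ → (-11,3,12)
river: ρ → (12,21,-2)
river: ρ → (-2,23,1)
river: ρ → (1,23,-2)
river: ρ → (-2,21,12)
river: ρ → (12,3,-11)
river: ρ → (-11,19,4)
river: ρ → (4,21,-6)
river: ρ → (-6,15,13)
river: ρ → (13,11,-8)
river: ρ → (-8,21,3)
river: ρ → (3,21,-8)
ρ-cycle length = 16 (tail of 1 descent step not counted)

16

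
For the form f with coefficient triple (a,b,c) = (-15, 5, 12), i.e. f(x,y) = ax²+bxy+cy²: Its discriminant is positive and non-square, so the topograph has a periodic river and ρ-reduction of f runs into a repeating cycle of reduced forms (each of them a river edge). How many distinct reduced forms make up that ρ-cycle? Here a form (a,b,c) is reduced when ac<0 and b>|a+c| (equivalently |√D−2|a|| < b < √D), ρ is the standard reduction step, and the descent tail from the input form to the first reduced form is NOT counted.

D = 745, ⌊√D⌋ = 27
river: ρ → (12,19,-8)
river: ρ → (-8,13,18)
river: ρ → (18,23,-3)
river: ρ → (-3,25,10)
river: ρ → (10,15,-13)
river: ρ → (-13,11,12)
river: ρ → (12,13,-12)
river: ρ → (-12,11,13)
river: ρ → (13,15,-10)
river: ρ → (-10,25,3)
river: ρ → (3,23,-18)
river: ρ → (-18,13,8)
river: ρ → (8,19,-12)
river: ρ → (-12,5,15)
river: ρ → (15,25,-2)
river: ρ → (-2,27,2)
river: ρ → (2,25,-15)
river: ρ → (-15,5,12)
ρ-cycle length = 18 (tail of 0 descent steps not counted)

18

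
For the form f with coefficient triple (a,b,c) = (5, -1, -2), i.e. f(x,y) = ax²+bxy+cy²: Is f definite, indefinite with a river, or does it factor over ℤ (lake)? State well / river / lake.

D = b²−4ac = (-1)² − 4·5·(-2) = 41
D > 0 non-square ⇒ indefinite ⇒ periodic river

river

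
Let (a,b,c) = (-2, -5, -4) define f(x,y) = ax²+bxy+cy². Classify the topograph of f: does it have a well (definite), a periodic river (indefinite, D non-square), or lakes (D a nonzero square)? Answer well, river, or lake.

D = b²−4ac = (-5)² − 4·(-2)·(-4) = -7
D < 0 ⇒ definite ⇒ every region one sign ⇒ single well

well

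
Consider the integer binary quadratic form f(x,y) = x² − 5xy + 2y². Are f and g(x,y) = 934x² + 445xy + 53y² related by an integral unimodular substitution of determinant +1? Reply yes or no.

D₁ = 17, D₂ = 17
river cycle of f (length 6): (2, 1, -2), (-2, 3, 1), (1, 3, -2), (-2, 1, 2), (2, 3, -1), (-1, 3, 2)
river cycle of g (length 6): (2, 1, -2), (-2, 3, 1), (1, 3, -2), (-2, 1, 2), (2, 3, -1), (-1, 3, 2)
cycles coincide ⇒ equivalent

yes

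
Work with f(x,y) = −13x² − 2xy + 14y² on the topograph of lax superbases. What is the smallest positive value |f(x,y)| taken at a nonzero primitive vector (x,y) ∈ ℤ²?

descent: ρ → (14,2,-13)  [lands on river]
river: ρ → (-13,24,3)
river: ρ → (3,24,-13)
river: ρ → (-13,2,14)
river: ρ → (14,26,-1)
river: ρ → (-1,26,14)
closes: descent 1, river 6
min |a| on river = 1

1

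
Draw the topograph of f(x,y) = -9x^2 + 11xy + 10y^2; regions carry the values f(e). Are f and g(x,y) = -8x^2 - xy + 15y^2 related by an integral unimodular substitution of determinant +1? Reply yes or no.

D₁ = 481, D₂ = 481
river cycle of f (length 30): (10, 9, -10), (-10, 11, 9), (9, 7, -12), (-12, 17, 4), (4, 15, -16), (-16, 17, 3), (3, 19, -10), (-10, 21, 1), (1, 21, -10), (-10, 19, 3), … (20 more)
river cycle of g (length 26): (-8, 15, 8), (8, 17, -6), (-6, 19, 5), (5, 21, -2), (-2, 19, 15), (15, 11, -6), (-6, 13, 13), (13, 13, -6), (-6, 11, 15), (15, 19, -2), … (16 more)
cycles differ ⇒ inequivalent

no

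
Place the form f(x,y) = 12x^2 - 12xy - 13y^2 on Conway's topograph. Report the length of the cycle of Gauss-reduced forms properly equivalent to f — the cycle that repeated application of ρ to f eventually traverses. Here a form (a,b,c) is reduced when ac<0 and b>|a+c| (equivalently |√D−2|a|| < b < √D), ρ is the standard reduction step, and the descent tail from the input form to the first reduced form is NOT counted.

D = 768, ⌊√D⌋ = 27
descent: ρ → (-13,12,12)  [lands on river]
river: ρ → (12,12,-13)
river: ρ → (-13,14,11)
river: ρ → (11,8,-16)
river: ρ → (-16,24,3)
river: ρ → (3,24,-16)
river: ρ → (-16,8,11)
river: ρ → (11,14,-13)
ρ-cycle length = 8 (tail of 1 descent step not counted)

8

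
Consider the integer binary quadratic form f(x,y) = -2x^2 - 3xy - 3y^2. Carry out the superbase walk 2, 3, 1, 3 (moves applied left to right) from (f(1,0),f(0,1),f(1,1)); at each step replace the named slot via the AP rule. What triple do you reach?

start (-2,-3,-8) = (f(1,0),f(0,1),f(1,1))
replace slot 2: 2·((-2)+(-8)) − (-3) = -17 → (-2,-17,-8)
replace slot 3: 2·((-2)+(-17)) − (-8) = -30 → (-2,-17,-30)
replace slot 1: 2·((-17)+(-30)) − (-2) = -92 → (-92,-17,-30)
replace slot 3: 2·((-92)+(-17)) − (-30) = -188 → (-92,-17,-188)

-92,-17,-188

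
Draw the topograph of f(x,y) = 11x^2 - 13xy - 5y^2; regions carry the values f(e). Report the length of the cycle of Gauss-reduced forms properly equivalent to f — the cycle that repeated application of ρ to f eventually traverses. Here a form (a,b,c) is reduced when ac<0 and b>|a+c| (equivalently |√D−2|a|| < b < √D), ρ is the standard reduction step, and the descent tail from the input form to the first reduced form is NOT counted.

D = 389, ⌊√D⌋ = 19
descent: ρ → (-5,13,11)  [lands on river]
river: ρ → (11,9,-7)
river: ρ → (-7,19,1)
river: ρ → (1,19,-7)
river: ρ → (-7,9,11)
river: ρ → (11,13,-5)
river: ρ → (-5,17,5)
river: ρ → (5,13,-11)
river: ρ → (-11,9,7)
river: ρ → (7,19,-1)
river: ρ → (-1,19,7)
river: ρ → (7,9,-11)
river: ρ → (-11,13,5)
river: ρ → (5,17,-5)
ρ-cycle length = 14 (tail of 1 descent step not counted)

14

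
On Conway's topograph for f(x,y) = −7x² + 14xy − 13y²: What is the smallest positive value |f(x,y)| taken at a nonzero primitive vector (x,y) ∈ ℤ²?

translate: b→0 (≡-14 mod 14), so (7,-14,13)→(7,0,6)
flip: (7,0,6)→(6,0,7)
reduced (well bottom): (6,0,7) with a≤c, −a<b≤a
well minimum |f| = |-6| = 6 (negative-definite)

6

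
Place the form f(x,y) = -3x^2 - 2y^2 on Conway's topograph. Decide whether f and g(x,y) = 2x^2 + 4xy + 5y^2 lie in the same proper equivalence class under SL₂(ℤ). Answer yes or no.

D₁ = -24, D₂ = -24
f is negative-definite; reduce −f:
−f: flip: (3,0,2)→(2,0,3)
−f: reduced (well bottom): (2,0,3) with a≤c, −a<b≤a
flip sign back: reduced form of f is (-2,0,-3)
g: translate: b→0 (≡4 mod 4), so (2,4,5)→(2,0,3)
g: reduced (well bottom): (2,0,3) with a≤c, −a<b≤a
reduced forms (-2, 0, -3) vs (2, 0, 3) ⇒ inequivalent

no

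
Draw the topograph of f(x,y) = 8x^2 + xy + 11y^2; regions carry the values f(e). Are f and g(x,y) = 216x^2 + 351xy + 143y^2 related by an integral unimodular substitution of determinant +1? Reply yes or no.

D₁ = -351, D₂ = -351
f: reduced (well bottom): (8,1,11) with a≤c, −a<b≤a
g: translate: b→-81 (≡351 mod 432), so (216,351,143)→(216,-81,8)
g: flip: (216,-81,8)→(8,81,216)
g: translate: b→1 (≡81 mod 16), so (8,81,216)→(8,1,11)
g: reduced (well bottom): (8,1,11) with a≤c, −a<b≤a
reduced forms (8, 1, 11) vs (8, 1, 11) ⇒ equivalent

yes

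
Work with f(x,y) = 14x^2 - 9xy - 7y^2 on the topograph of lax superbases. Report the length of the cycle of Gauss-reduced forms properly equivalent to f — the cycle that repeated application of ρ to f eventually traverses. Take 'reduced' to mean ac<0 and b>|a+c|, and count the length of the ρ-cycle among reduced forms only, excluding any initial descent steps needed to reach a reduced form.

D = 473, ⌊√D⌋ = 21
descent: ρ → (-7,9,14)  [lands on river]
river: ρ → (14,19,-2)
river: ρ → (-2,21,4)
river: ρ → (4,19,-7)
ρ-cycle length = 4 (tail of 1 descent step not counted)

4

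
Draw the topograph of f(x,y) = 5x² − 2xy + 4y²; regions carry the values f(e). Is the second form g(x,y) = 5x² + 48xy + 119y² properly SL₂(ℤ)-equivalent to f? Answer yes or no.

D₁ = -76, D₂ = -76
f: flip: (5,-2,4)→(4,2,5)
f: reduced (well bottom): (4,2,5) with a≤c, −a<b≤a
g: translate: b→-2 (≡48 mod 10), so (5,48,119)→(5,-2,4)
g: flip: (5,-2,4)→(4,2,5)
g: reduced (well bottom): (4,2,5) with a≤c, −a<b≤a
reduced forms (4, 2, 5) vs (4, 2, 5) ⇒ equivalent

yes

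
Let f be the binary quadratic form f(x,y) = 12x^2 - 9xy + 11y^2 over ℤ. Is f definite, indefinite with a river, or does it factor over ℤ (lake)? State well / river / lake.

D = b²−4ac = (-9)² − 4·12·11 = -447
D < 0 ⇒ definite ⇒ every region one sign ⇒ single well

well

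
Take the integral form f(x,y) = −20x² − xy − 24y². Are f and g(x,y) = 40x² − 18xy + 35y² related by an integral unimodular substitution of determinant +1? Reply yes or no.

D₁ = -1919, D₂ = -5276
discriminants differ ⇒ not SL₂(ℤ)-equivalent

no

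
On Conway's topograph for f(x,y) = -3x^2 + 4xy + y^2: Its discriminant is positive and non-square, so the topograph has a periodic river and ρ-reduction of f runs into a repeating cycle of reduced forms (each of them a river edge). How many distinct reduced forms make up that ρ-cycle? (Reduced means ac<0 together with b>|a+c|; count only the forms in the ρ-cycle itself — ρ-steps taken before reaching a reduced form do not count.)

D = 28, ⌊√D⌋ = 5
river: ρ → (1,4,-3)
river: ρ → (-3,2,2)
river: ρ → (2,2,-3)
river: ρ → (-3,4,1)
ρ-cycle length = 4 (tail of 0 descent steps not counted)

4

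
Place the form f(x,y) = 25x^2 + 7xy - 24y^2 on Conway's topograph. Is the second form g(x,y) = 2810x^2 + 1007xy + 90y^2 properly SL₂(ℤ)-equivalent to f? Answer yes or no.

D₁ = 2449, D₂ = 2449
river cycle of f (length 64): (-24, 41, 8), (8, 39, -29), (-29, 19, 18), (18, 17, -30), (-30, 43, 5), (5, 47, -12), (-12, 49, 1), (1, 49, -12), (-12, 47, 5), (5, 43, -30), … (54 more)
river cycle of g (length 64): (8, 39, -29), (-29, 19, 18), (18, 17, -30), (-30, 43, 5), (5, 47, -12), (-12, 49, 1), (1, 49, -12), (-12, 47, 5), (5, 43, -30), (-30, 17, 18), … (54 more)
cycles coincide ⇒ equivalent

yes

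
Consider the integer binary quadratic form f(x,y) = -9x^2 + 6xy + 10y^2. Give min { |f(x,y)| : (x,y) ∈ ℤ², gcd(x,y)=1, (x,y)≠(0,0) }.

river: ρ → (10,14,-5)
river: ρ → (-5,16,7)
river: ρ → (7,12,-9)
river: ρ → (-9,6,10)
closes: descent 0, river 4
min |a| on river = 5

5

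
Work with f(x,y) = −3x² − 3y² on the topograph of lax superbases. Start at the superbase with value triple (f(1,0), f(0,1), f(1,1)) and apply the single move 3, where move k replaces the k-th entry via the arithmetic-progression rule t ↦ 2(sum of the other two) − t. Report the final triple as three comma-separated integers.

start (-3,-3,-6) = (f(1,0),f(0,1),f(1,1))
replace slot 3: 2·((-3)+(-3)) − (-6) = -6 → (-3,-3,-6)

-3,-3,-6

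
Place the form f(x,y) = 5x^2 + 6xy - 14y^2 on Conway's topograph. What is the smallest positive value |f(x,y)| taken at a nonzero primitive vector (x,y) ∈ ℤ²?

descent: ρ → (-14,-6,5)
descent: ρ → (5,16,-3)  [lands on river]
river: ρ → (-3,14,10)
river: ρ → (10,6,-7)
river: ρ → (-7,8,9)
river: ρ → (9,10,-6)
river: ρ → (-6,14,5)
closes: descent 2, river 6
min |a| on river = 3

3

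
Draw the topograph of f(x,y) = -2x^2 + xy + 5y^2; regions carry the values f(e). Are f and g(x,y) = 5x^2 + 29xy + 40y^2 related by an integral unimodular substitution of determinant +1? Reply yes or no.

D₁ = 41, D₂ = 41
river cycle of f (length 10): (-2, 5, 2), (2, 3, -4), (-4, 5, 1), (1, 5, -4), (-4, 3, 2), (2, 5, -2), (-2, 3, 4), (4, 5, -1), (-1, 5, 4), (4, 3, -2)
river cycle of g (length 10): (-2, 5, 2), (2, 3, -4), (-4, 5, 1), (1, 5, -4), (-4, 3, 2), (2, 5, -2), (-2, 3, 4), (4, 5, -1), (-1, 5, 4), (4, 3, -2)
cycles coincide ⇒ equivalent

yes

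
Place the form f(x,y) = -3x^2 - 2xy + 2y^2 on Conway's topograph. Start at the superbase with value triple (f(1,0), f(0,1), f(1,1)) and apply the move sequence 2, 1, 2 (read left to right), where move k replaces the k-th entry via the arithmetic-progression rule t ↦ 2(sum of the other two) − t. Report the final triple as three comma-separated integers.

start (-3,2,-3) = (f(1,0),f(0,1),f(1,1))
replace slot 2: 2·((-3)+(-3)) − 2 = -14 → (-3,-14,-3)
replace slot 1: 2·((-14)+(-3)) − (-3) = -31 → (-31,-14,-3)
replace slot 2: 2·((-31)+(-3)) − (-14) = -54 → (-31,-54,-3)

-31,-54,-3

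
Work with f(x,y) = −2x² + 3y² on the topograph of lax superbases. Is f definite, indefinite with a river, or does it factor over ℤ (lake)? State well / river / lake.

D = b²−4ac = 0² − 4·(-2)·3 = 24
D > 0 non-square ⇒ indefinite ⇒ periodic river

river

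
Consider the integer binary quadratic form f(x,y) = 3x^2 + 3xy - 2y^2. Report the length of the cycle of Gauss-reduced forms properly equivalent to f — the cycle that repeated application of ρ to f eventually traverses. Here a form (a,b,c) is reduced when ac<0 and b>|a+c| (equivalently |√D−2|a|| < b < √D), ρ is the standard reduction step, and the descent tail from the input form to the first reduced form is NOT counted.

D = 33, ⌊√D⌋ = 5
river: ρ → (-2,5,1)
river: ρ → (1,5,-2)
river: ρ → (-2,3,3)
river: ρ → (3,3,-2)
ρ-cycle length = 4 (tail of 0 descent steps not counted)

4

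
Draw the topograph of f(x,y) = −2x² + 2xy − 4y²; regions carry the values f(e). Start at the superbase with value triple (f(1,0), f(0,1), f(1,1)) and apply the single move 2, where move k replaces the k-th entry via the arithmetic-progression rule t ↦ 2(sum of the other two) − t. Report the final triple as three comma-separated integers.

start (-2,-4,-4) = (f(1,0),f(0,1),f(1,1))
replace slot 2: 2·((-2)+(-4)) − (-4) = -8 → (-2,-8,-4)

-2,-8,-4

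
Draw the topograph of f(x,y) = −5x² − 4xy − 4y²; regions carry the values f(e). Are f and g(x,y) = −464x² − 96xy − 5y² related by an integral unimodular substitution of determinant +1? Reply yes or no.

D₁ = -64, D₂ = -64
f is negative-definite; reduce −f:
−f: flip: (5,4,4)→(4,-4,5)
−f: translate: b→4 (≡-4 mod 8), so (4,-4,5)→(4,4,5)
−f: reduced (well bottom): (4,4,5) with a≤c, −a<b≤a
flip sign back: reduced form of f is (-4,-4,-5)
g is negative-definite; reduce −g:
−g: flip: (464,96,5)→(5,-96,464)
−g: translate: b→4 (≡-96 mod 10), so (5,-96,464)→(5,4,4)
−g: flip: (5,4,4)→(4,-4,5)
−g: translate: b→4 (≡-4 mod 8), so (4,-4,5)→(4,4,5)
−g: reduced (well bottom): (4,4,5) with a≤c, −a<b≤a
flip sign back: reduced form of g is (-4,-4,-5)
reduced forms (-4, -4, -5) vs (-4, -4, -5) ⇒ equivalent

yes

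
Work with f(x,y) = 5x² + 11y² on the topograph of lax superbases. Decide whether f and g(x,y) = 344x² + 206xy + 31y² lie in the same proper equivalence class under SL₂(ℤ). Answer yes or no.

D₁ = -220, D₂ = -220
f: reduced (well bottom): (5,0,11) with a≤c, −a<b≤a
g: flip: (344,206,31)→(31,-206,344)
g: translate: b→-20 (≡-206 mod 62), so (31,-206,344)→(31,-20,5)
g: flip: (31,-20,5)→(5,20,31)
g: translate: b→0 (≡20 mod 10), so (5,20,31)→(5,0,11)
g: reduced (well bottom): (5,0,11) with a≤c, −a<b≤a
reduced forms (5, 0, 11) vs (5, 0, 11) ⇒ equivalent

yes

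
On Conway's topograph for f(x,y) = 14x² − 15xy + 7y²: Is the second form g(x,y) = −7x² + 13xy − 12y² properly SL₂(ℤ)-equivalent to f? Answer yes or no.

D₁ = -167, D₂ = -167
f: translate: b→13 (≡-15 mod 28), so (14,-15,7)→(14,13,6)
f: flip: (14,13,6)→(6,-13,14)
f: translate: b→-1 (≡-13 mod 12), so (6,-13,14)→(6,-1,7)
f: reduced (well bottom): (6,-1,7) with a≤c, −a<b≤a
g is negative-definite; reduce −g:
−g: translate: b→1 (≡-13 mod 14), so (7,-13,12)→(7,1,6)
−g: flip: (7,1,6)→(6,-1,7)
−g: reduced (well bottom): (6,-1,7) with a≤c, −a<b≤a
flip sign back: reduced form of g is (-6,1,-7)
reduced forms (6, -1, 7) vs (-6, 1, -7) ⇒ inequivalent

no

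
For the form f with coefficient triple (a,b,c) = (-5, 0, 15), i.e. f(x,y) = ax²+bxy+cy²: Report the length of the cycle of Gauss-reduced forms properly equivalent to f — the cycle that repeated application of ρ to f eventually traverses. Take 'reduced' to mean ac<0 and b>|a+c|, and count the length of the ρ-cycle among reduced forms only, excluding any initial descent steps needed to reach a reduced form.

D = 300, ⌊√D⌋ = 17
descent: ρ → (15,0,-5)
descent: ρ → (-5,10,10)  [lands on river]
river: ρ → (10,10,-5)
ρ-cycle length = 2 (tail of 2 descent steps not counted)

2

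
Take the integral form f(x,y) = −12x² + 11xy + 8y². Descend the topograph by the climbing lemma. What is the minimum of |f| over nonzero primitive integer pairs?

river: ρ → (8,21,-2)
river: ρ → (-2,19,18)
river: ρ → (18,17,-3)
river: ρ → (-3,19,12)
river: ρ → (12,5,-10)
river: ρ → (-10,15,7)
river: ρ → (7,13,-12)
river: ρ → (-12,11,8)
closes: descent 0, river 8
min |a| on river = 2

2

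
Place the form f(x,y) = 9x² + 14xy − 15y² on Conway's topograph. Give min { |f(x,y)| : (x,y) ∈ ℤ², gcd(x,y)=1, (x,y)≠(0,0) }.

river: ρ → (-15,16,8)
river: ρ → (8,16,-15)
river: ρ → (-15,14,9)
river: ρ → (9,22,-7)
river: ρ → (-7,20,12)
river: ρ → (12,4,-15)
river: ρ → (-15,26,1)
river: ρ → (1,26,-15)
river: ρ → (-15,4,12)
river: ρ → (12,20,-7)
river: ρ → (-7,22,9)
river: ρ → (9,14,-15)
closes: descent 0, river 12
min |a| on river = 1

1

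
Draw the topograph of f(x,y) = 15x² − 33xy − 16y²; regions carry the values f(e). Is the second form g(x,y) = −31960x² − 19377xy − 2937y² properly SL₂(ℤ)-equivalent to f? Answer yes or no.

D₁ = 2049, D₂ = 2049
river cycle of f (length 48): (-16, 33, 15), (15, 27, -22), (-22, 17, 20), (20, 23, -19), (-19, 15, 24), (24, 33, -10), (-10, 27, 33), (33, 39, -4), (-4, 41, 23), (23, 5, -22), … (38 more)
river cycle of g (length 48): (17, 31, -16), (-16, 33, 15), (15, 27, -22), (-22, 17, 20), (20, 23, -19), (-19, 15, 24), (24, 33, -10), (-10, 27, 33), (33, 39, -4), (-4, 41, 23), … (38 more)
cycles coincide ⇒ equivalent

yes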